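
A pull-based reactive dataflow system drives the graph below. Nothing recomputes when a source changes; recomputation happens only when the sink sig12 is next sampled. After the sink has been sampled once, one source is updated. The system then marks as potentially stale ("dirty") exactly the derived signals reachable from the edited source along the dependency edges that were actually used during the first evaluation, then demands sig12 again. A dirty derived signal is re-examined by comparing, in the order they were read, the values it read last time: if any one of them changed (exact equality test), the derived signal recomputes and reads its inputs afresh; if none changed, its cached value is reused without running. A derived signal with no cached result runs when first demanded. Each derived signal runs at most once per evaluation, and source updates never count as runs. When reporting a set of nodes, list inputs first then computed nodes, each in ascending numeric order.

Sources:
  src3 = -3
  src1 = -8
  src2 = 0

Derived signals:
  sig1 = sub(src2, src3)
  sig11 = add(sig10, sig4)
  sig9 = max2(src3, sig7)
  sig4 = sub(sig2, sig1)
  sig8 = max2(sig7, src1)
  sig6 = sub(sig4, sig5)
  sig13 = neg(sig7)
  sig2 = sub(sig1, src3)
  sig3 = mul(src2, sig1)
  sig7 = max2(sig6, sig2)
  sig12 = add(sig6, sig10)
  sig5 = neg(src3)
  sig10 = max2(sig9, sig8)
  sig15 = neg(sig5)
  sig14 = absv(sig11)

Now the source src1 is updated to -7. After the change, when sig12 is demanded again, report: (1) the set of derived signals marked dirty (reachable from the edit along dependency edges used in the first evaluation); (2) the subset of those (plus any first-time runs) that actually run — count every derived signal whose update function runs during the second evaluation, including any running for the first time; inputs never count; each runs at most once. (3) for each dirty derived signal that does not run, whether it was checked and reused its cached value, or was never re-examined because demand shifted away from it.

Marked dirty: sig8, sig10, sig12.
Derived signals that run: sig8 — 1 in total.
Checked but reused from cache: sig10, sig12.
Key observation: the change is absorbed at sig8 — it re-runs but produces the same value, and the output's value is unchanged.

First evaluation (everything demanded from the output):
  sig1 = sub(0, -3) = 3
  sig2 = sub(3, -3) = 6
  sig4 = sub(6, 3) = 3
  sig5 = neg(-3) = 3
  sig6 = sub(3, 3) = 0
  sig7 = max2(0, 6) = 6
  sig8 = max2(6, -8) = 6
  sig9 = max2(-3, 6) = 6
  sig10 = max2(6, 6) = 6
  sig12 = add(0, 6) = 6

Propagation after the edit:
  sig8: runs — src1 -8->-7; result 6 (same value as before).
  sig10: checked — values it read are unchanged (sig9 unchanged, sig8 unchanged); reused cached 6 without running.
  sig12: checked — values it read are unchanged (sig6 unchanged, sig10 unchanged); reused cached 6 without running.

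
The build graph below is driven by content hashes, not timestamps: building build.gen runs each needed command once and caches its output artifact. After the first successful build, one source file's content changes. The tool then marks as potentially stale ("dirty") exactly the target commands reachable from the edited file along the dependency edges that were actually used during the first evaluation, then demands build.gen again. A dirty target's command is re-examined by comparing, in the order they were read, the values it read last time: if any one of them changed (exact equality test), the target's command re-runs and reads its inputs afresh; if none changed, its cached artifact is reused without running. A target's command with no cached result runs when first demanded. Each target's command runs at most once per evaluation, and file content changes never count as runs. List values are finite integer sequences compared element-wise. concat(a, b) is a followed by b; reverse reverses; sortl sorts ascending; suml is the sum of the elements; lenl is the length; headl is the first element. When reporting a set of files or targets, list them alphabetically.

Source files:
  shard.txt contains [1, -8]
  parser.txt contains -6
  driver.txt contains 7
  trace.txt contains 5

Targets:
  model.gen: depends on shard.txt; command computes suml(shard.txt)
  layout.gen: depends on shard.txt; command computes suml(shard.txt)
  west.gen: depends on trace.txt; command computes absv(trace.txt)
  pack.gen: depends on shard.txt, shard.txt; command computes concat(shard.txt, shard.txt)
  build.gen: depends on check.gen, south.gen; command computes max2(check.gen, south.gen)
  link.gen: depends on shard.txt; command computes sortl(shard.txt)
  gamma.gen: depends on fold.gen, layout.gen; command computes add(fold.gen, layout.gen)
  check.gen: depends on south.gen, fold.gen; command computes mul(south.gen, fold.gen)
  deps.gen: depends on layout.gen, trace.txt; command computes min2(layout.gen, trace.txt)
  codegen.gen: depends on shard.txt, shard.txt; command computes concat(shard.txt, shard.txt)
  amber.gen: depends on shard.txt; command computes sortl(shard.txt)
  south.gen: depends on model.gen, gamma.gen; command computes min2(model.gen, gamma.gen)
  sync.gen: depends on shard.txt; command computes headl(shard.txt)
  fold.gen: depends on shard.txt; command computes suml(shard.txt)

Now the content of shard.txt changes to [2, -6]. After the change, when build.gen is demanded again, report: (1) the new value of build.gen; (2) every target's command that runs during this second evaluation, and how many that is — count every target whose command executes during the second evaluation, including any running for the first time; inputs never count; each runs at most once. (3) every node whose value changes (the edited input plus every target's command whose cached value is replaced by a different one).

build.gen now evaluates to 32.
Run set: build.gen, check.gen, fold.gen, gamma.gen, layout.gen, model.gen, south.gen (7 run).
Changed values: build.gen, check.gen, fold.gen, gamma.gen, layout.gen, model.gen, shard.txt, south.gen.

Initial pass — values computed on the first demand:
  fold.gen = suml([1, -8]) = -7
  layout.gen = suml([1, -8]) = -7
  gamma.gen = add(-7, -7) = -14
  model.gen = suml([1, -8]) = -7
  south.gen = min2(-7, -14) = -14
  check.gen = mul(-14, -7) = 98
  build.gen = max2(98, -14) = 98

Second demand — change propagation:
  fold.gen: re-runs because shard.txt [1, -8]->[2, -6]; new result -4.
  layout.gen: re-runs because shard.txt [1, -8]->[2, -6]; new result -4.
  gamma.gen: re-runs because fold.gen -7->-4; layout.gen -7->-4; new result -8.
  model.gen: re-runs because shard.txt [1, -8]->[2, -6]; new result -4.
  south.gen: re-runs because model.gen -7->-4; gamma.gen -14->-8; new result -8.
  check.gen: re-runs because south.gen -14->-8; fold.gen -7->-4; new result 32.
  build.gen: re-runs because check.gen 98->32; south.gen -14->-8; new result 32.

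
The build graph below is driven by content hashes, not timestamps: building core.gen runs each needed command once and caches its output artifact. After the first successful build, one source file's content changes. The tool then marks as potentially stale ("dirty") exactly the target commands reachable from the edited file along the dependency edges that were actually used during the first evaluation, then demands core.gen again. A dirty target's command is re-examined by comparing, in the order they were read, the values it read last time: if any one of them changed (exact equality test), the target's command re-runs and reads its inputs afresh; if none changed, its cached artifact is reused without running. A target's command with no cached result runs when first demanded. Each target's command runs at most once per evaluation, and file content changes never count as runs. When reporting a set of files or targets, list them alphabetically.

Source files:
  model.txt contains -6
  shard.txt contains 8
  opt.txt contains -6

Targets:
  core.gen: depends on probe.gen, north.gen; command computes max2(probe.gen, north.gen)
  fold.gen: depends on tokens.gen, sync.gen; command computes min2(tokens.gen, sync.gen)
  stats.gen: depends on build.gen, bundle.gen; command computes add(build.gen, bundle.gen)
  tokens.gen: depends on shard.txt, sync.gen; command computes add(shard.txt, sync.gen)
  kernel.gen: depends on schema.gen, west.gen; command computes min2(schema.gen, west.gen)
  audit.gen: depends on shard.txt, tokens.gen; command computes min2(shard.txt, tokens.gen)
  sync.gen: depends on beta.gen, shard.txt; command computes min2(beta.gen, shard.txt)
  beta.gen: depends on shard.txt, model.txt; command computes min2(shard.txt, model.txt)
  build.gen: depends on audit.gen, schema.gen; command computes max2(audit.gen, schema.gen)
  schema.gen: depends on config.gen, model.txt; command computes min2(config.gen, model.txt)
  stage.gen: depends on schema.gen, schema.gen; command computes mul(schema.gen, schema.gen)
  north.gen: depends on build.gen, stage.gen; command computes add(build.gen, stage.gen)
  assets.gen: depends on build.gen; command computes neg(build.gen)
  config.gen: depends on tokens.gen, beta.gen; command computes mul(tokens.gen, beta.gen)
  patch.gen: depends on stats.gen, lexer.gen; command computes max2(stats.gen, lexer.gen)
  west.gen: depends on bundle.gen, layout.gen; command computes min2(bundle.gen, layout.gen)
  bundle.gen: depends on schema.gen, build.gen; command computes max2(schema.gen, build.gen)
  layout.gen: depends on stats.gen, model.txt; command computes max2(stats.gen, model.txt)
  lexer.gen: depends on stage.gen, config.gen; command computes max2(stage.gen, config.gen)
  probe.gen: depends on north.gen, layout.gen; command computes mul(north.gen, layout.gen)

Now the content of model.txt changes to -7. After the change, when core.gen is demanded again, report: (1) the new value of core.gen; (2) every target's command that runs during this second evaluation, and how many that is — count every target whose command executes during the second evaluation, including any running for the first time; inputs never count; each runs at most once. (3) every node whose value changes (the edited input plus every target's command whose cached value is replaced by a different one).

Initial pass — values computed on the first demand:
  beta.gen = min2(8, -6) = -6
  sync.gen = min2(-6, 8) = -6
  tokens.gen = add(8, -6) = 2
  audit.gen = min2(8, 2) = 2
  config.gen = mul(2, -6) = -12
  schema.gen = min2(-12, -6) = -12
  build.gen = max2(2, -12) = 2
  bundle.gen = max2(-12, 2) = 2
  stage.gen = mul(-12, -12) = 144
  north.gen = add(2, 144) = 146
  stats.gen = add(2, 2) = 4
  layout.gen = max2(4, -6) = 4
  probe.gen = mul(146, 4) = 584
  core.gen = max2(584, 146) = 584

Second demand — change propagation:
  beta.gen: re-runs because model.txt -6->-7; new result -7.
  sync.gen: re-runs because beta.gen -6->-7; new result -7.
  tokens.gen: re-runs because sync.gen -6->-7; new result 1.
  audit.gen: re-runs because tokens.gen 2->1; new result 1.
  config.gen: re-runs because tokens.gen 2->1; beta.gen -6->-7; new result -7.
  schema.gen: re-runs because config.gen -12->-7; model.txt -6->-7; new result -7.
  build.gen: re-runs because audit.gen 2->1; schema.gen -12->-7; new result 1.
  bundle.gen: re-runs because schema.gen -12->-7; build.gen 2->1; new result 1.
  stage.gen: re-runs because schema.gen -12->-7; schema.gen -12->-7; new result 49.
  north.gen: re-runs because build.gen 2->1; stage.gen 144->49; new result 50.
  stats.gen: re-runs because build.gen 2->1; bundle.gen 2->1; new result 2.
  layout.gen: re-runs because stats.gen 4->2; model.txt -6->-7; new result 2.
  probe.gen: re-runs because north.gen 146->50; layout.gen 4->2; new result 100.
  core.gen: re-runs because probe.gen 584->100; north.gen 146->50; new result 100.

core.gen now evaluates to 100.
Run set: audit.gen, beta.gen, build.gen, bundle.gen, config.gen, core.gen, layout.gen, north.gen, probe.gen, schema.gen, stage.gen, stats.gen, sync.gen, tokens.gen (14 run).
Changed values: audit.gen, beta.gen, build.gen, bundle.gen, config.gen, core.gen, layout.gen, model.txt, north.gen, probe.gen, schema.gen, stage.gen, stats.gen, sync.gen, tokens.gen.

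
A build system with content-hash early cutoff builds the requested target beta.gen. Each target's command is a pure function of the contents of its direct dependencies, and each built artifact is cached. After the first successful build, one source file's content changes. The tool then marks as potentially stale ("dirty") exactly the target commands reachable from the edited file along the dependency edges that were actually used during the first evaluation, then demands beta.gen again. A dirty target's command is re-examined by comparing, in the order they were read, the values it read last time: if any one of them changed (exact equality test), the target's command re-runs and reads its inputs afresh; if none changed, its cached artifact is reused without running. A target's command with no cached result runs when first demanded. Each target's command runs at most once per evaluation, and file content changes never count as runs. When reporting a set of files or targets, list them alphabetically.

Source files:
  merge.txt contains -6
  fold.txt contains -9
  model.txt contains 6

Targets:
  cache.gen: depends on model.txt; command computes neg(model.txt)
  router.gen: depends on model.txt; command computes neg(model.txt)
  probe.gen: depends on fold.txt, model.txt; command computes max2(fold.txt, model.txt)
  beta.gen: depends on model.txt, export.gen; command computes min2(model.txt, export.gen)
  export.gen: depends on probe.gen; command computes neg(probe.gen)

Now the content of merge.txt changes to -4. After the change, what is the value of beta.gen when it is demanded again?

New value of beta.gen: -6.
Key observation: merge.txt is never demanded by the output, so the edit triggers no recomputation at all.

First evaluation (everything demanded from the output):
  probe.gen = max2(-9, 6) = 6
  export.gen = neg(6) = -6
  beta.gen = min2(6, -6) = -6

Propagation after the edit:
  merge.txt feeds no computation that the output demands — nothing is marked dirty and nothing runs.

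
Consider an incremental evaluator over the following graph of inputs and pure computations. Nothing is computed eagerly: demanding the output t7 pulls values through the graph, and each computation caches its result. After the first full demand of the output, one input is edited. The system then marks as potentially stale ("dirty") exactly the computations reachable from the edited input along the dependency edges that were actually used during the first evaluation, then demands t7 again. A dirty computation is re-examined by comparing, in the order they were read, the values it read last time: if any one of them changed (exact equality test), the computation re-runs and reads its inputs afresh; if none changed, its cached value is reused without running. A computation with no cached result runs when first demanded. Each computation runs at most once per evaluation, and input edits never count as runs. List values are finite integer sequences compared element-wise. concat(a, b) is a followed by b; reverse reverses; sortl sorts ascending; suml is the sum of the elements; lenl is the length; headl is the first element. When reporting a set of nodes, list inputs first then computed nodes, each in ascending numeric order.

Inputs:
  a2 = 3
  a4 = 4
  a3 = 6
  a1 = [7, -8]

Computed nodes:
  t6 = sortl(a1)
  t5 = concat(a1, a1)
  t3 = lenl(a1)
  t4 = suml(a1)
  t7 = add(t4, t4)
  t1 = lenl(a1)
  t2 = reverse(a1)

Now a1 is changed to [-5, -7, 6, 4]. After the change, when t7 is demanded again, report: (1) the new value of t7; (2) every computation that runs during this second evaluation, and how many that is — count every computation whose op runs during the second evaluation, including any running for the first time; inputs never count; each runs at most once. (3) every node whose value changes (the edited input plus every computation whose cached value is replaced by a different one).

t7 now evaluates to -4.
Run set: t4, t7 (2 run).
Changed values: a1, t4, t7.

Initial pass — values computed on the first demand:
  t4 = suml([7, -8]) = -1
  t7 = add(-1, -1) = -2

Second demand — change propagation:
  t4: re-runs because a1 [7, -8]->[-5, -7, 6, 4]; new result -2.
  t7: re-runs because t4 -1->-2; t4 -1->-2; new result -4.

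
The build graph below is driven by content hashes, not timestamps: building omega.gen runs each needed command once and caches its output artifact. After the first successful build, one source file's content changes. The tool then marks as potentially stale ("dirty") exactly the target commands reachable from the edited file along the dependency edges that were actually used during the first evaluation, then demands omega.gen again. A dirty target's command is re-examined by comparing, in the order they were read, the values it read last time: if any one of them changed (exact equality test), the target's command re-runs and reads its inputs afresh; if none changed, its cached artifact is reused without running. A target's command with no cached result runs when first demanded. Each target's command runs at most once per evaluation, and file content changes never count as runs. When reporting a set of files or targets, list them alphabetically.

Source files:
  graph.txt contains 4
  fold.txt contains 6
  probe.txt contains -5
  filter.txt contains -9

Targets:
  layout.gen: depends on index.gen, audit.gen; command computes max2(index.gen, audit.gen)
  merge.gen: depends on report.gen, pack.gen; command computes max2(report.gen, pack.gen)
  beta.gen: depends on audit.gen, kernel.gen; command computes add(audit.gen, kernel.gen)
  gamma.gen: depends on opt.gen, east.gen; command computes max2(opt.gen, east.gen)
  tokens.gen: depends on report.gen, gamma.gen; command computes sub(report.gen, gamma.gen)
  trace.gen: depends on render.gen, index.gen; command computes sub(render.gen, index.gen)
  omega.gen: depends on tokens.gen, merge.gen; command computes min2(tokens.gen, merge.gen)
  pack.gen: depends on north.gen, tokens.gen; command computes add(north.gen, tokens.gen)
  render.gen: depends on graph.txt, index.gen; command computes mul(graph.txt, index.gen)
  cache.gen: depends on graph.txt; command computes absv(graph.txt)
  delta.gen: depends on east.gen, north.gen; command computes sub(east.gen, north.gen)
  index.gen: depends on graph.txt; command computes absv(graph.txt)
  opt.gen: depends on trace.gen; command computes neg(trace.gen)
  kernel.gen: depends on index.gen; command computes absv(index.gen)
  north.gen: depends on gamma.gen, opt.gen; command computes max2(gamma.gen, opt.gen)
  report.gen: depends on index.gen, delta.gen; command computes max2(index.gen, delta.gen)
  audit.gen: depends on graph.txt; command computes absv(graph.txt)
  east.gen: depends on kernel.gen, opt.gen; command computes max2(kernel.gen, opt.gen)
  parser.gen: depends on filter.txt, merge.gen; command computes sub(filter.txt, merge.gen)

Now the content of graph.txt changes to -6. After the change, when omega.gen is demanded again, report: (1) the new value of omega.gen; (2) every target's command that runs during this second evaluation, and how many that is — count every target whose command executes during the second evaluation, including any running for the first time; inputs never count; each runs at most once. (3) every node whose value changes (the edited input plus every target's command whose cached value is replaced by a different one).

omega.gen now evaluates to -36.
Run set: delta.gen, east.gen, gamma.gen, index.gen, kernel.gen, merge.gen, north.gen, omega.gen, opt.gen, pack.gen, render.gen, report.gen, tokens.gen, trace.gen (14 run).
Changed values: east.gen, gamma.gen, graph.txt, index.gen, kernel.gen, merge.gen, north.gen, omega.gen, opt.gen, pack.gen, render.gen, report.gen, tokens.gen, trace.gen.

Initial pass — values computed on the first demand:
  index.gen = absv(4) = 4
  kernel.gen = absv(4) = 4
  render.gen = mul(4, 4) = 16
  trace.gen = sub(16, 4) = 12
  opt.gen = neg(12) = -12
  east.gen = max2(4, -12) = 4
  gamma.gen = max2(-12, 4) = 4
  north.gen = max2(4, -12) = 4
  delta.gen = sub(4, 4) = 0
  report.gen = max2(4, 0) = 4
  tokens.gen = sub(4, 4) = 0
  pack.gen = add(4, 0) = 4
  merge.gen = max2(4, 4) = 4
  omega.gen = min2(0, 4) = 0

Second demand — change propagation:
  index.gen: re-runs because graph.txt 4->-6; new result 6.
  kernel.gen: re-runs because index.gen 4->6; new result 6.
  render.gen: re-runs because graph.txt 4->-6; index.gen 4->6; new result -36.
  trace.gen: re-runs because render.gen 16->-36; index.gen 4->6; new result -42.
  opt.gen: re-runs because trace.gen 12->-42; new result 42.
  east.gen: re-runs because kernel.gen 4->6; opt.gen -12->42; new result 42.
  gamma.gen: re-runs because opt.gen -12->42; east.gen 4->42; new result 42.
  north.gen: re-runs because gamma.gen 4->42; opt.gen -12->42; new result 42.
  delta.gen: re-runs because east.gen 4->42; north.gen 4->42; new result 0 (unchanged).
  report.gen: re-runs because index.gen 4->6; new result 6.
  tokens.gen: re-runs because report.gen 4->6; gamma.gen 4->42; new result -36.
  pack.gen: re-runs because north.gen 4->42; tokens.gen 0->-36; new result 6.
  merge.gen: re-runs because report.gen 4->6; pack.gen 4->6; new result 6.
  omega.gen: re-runs because tokens.gen 0->-36; merge.gen 4->6; new result -36.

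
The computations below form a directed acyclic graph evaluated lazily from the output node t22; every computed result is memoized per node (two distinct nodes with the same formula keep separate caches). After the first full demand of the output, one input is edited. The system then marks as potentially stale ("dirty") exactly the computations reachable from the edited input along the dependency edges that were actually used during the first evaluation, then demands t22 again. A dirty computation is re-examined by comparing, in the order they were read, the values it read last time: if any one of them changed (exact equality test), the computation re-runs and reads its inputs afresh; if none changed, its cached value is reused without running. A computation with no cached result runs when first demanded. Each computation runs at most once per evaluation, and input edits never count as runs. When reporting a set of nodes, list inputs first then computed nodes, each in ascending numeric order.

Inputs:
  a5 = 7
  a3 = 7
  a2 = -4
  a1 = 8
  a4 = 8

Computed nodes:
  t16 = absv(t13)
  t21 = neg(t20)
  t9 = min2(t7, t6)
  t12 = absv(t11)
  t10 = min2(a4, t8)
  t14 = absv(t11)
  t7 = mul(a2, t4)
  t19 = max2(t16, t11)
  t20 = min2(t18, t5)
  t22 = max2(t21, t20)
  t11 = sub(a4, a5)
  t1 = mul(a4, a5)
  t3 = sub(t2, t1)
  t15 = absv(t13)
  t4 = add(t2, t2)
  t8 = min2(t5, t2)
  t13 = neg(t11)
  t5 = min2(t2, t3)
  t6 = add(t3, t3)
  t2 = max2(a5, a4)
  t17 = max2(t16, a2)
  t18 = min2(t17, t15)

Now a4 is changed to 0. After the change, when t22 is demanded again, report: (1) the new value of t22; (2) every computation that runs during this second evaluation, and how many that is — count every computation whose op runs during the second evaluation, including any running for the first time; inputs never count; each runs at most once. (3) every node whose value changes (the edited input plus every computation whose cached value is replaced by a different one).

Demanding t22 again yields 7.
13 computations run: t1, t2, t3, t5, t11, t13, t15, t16, t17, t18, t20, t21, t22.
The nodes whose values change: a4, t1, t2, t3, t5, t11, t13, t15, t16, t17, t18, t20, t21, t22.

First demand of the output computes:
  t1 = mul(8, 7) = 56
  t2 = max2(7, 8) = 8
  t3 = sub(8, 56) = -48
  t5 = min2(8, -48) = -48
  t11 = sub(8, 7) = 1
  t13 = neg(1) = -1
  t15 = absv(-1) = 1
  t16 = absv(-1) = 1
  t17 = max2(1, -4) = 1
  t18 = min2(1, 1) = 1
  t20 = min2(1, -48) = -48
  t21 = neg(-48) = 48
  t22 = max2(48, -48) = 48

After the edit, cleaning proceeds:
  t1: a read changed (a4 8->0) — executes, giving 0.
  t2: a read changed (a4 8->0) — executes, giving 7.
  t3: a read changed (t2 8->7; t1 56->0) — executes, giving 7.
  t5: a read changed (t2 8->7; t3 -48->7) — executes, giving 7.
  t11: a read changed (a4 8->0) — executes, giving -7.
  t13: a read changed (t11 1->-7) — executes, giving 7.
  t15: a read changed (t13 -1->7) — executes, giving 7.
  t16: a read changed (t13 -1->7) — executes, giving 7.
  t17: a read changed (t16 1->7) — executes, giving 7.
  t18: a read changed (t17 1->7; t15 1->7) — executes, giving 7.
  t20: a read changed (t18 1->7; t5 -48->7) — executes, giving 7.
  t21: a read changed (t20 -48->7) — executes, giving -7.
  t22: a read changed (t21 48->-7; t20 -48->7) — executes, giving 7.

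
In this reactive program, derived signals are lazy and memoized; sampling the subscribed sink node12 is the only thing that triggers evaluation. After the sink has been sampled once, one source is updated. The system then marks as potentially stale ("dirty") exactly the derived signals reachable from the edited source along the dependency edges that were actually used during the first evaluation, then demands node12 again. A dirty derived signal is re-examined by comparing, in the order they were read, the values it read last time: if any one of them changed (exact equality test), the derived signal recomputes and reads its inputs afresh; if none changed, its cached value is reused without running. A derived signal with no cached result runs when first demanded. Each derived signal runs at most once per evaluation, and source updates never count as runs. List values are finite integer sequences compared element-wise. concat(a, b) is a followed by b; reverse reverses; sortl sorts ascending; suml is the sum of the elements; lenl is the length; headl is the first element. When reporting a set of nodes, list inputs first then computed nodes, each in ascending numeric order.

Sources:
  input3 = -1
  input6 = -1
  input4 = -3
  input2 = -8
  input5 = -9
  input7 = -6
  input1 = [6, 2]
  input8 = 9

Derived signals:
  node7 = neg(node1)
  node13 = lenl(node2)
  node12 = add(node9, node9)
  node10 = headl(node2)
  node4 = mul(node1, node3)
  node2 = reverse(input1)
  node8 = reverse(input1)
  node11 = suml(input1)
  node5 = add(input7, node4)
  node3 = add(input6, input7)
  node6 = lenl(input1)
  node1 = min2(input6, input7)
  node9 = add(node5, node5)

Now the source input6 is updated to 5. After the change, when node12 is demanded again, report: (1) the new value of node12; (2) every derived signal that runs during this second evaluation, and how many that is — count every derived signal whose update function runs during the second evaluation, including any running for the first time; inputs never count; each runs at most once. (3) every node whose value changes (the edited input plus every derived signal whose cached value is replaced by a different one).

First demand of the output computes:
  node1 = min2(-1, -6) = -6
  node3 = add(-1, -6) = -7
  node4 = mul(-6, -7) = 42
  node5 = add(-6, 42) = 36
  node9 = add(36, 36) = 72
  node12 = add(72, 72) = 144

After the edit, cleaning proceeds:
  node1: a read changed (input6 -1->5) — executes, giving -6 — identical to its old value.
  node3: a read changed (input6 -1->5) — executes, giving -1.
  node4: a read changed (node3 -7->-1) — executes, giving 6.
  node5: a read changed (node4 42->6) — executes, giving 0.
  node9: a read changed (node5 36->0; node5 36->0) — executes, giving 0.
  node12: a read changed (node9 72->0; node9 72->0) — executes, giving 0.

Demanding node12 again yields 0.
6 derived signals run: node1, node3, node4, node5, node9, node12.
The nodes whose values change: input6, node3, node4, node5, node9, node12.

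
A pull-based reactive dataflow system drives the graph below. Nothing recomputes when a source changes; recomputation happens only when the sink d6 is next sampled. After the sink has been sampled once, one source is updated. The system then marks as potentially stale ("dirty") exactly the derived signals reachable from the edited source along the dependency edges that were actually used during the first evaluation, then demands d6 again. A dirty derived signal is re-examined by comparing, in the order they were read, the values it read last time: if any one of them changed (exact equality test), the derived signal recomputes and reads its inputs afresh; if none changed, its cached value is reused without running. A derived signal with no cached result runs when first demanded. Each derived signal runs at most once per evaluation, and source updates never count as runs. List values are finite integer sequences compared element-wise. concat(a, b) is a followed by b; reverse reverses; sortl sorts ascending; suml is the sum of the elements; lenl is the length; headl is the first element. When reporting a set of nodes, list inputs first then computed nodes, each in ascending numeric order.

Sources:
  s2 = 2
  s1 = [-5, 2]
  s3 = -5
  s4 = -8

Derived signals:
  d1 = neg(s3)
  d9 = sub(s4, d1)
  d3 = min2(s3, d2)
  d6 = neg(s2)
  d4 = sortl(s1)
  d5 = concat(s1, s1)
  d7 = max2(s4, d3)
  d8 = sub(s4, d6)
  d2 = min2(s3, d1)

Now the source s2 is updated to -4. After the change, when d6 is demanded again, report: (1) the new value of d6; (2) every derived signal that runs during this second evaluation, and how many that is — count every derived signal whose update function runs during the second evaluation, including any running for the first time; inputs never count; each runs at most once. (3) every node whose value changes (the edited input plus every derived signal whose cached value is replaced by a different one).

New value of d6: 4.
Derived signals that run: d6 — 1 in total.
Values that change: s2, d6.

First evaluation (everything demanded from the output):
  d6 = neg(2) = -2

Propagation after the edit:
  d6: runs — s2 2->-4; result 4.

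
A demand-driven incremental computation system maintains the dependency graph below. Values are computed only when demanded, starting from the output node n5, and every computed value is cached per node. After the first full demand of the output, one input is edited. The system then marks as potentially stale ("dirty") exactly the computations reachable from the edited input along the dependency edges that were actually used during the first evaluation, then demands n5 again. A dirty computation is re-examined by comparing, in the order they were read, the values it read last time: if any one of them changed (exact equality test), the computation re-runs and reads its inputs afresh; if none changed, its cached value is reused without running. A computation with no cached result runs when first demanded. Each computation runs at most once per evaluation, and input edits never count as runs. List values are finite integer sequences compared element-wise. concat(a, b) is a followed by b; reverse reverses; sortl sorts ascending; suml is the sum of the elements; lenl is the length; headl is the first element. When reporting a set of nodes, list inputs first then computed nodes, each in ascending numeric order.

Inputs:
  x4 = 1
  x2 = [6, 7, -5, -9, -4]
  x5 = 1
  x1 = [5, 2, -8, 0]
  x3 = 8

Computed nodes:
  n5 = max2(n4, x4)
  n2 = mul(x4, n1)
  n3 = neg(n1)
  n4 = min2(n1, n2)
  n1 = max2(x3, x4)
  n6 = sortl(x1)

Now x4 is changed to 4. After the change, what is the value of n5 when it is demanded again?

First evaluation (everything demanded from the output):
  n1 = max2(8, 1) = 8
  n2 = mul(1, 8) = 8
  n4 = min2(8, 8) = 8
  n5 = max2(8, 1) = 8

Propagation after the edit:
  n1: runs — x4 1->4; result 8 (same value as before).
  n2: runs — x4 1->4; result 32.
  n4: runs — n2 8->32; result 8 (same value as before).
  n5: runs — x4 1->4; result 8 (same value as before).

New value of n5: 8.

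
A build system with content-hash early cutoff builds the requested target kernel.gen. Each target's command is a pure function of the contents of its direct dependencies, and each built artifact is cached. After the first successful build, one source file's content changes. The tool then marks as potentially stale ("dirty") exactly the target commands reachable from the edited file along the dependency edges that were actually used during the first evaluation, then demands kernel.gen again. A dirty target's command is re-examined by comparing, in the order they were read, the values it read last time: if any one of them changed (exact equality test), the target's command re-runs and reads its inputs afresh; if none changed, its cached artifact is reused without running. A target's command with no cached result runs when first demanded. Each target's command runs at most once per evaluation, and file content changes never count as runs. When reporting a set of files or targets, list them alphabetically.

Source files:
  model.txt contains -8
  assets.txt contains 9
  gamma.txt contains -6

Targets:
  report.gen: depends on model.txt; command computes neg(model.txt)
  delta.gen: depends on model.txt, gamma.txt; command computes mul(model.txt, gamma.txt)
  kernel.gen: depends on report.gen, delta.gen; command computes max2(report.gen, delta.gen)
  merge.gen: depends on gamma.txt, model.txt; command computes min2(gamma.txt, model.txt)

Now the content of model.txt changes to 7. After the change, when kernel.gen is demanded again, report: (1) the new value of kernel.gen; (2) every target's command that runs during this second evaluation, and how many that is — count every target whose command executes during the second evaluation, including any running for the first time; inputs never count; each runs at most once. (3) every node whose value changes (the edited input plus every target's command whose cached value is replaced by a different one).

First evaluation (everything demanded from the output):
  delta.gen = mul(-8, -6) = 48
  report.gen = neg(-8) = 8
  kernel.gen = max2(8, 48) = 48

Propagation after the edit:
  delta.gen: runs — model.txt -8->7; result -42.
  report.gen: runs — model.txt -8->7; result -7.
  kernel.gen: runs — report.gen 8->-7; delta.gen 48->-42; result -7.

New value of kernel.gen: -7.
Target commands that run: delta.gen, kernel.gen, report.gen — 3 in total.
Values that change: delta.gen, kernel.gen, model.txt, report.gen.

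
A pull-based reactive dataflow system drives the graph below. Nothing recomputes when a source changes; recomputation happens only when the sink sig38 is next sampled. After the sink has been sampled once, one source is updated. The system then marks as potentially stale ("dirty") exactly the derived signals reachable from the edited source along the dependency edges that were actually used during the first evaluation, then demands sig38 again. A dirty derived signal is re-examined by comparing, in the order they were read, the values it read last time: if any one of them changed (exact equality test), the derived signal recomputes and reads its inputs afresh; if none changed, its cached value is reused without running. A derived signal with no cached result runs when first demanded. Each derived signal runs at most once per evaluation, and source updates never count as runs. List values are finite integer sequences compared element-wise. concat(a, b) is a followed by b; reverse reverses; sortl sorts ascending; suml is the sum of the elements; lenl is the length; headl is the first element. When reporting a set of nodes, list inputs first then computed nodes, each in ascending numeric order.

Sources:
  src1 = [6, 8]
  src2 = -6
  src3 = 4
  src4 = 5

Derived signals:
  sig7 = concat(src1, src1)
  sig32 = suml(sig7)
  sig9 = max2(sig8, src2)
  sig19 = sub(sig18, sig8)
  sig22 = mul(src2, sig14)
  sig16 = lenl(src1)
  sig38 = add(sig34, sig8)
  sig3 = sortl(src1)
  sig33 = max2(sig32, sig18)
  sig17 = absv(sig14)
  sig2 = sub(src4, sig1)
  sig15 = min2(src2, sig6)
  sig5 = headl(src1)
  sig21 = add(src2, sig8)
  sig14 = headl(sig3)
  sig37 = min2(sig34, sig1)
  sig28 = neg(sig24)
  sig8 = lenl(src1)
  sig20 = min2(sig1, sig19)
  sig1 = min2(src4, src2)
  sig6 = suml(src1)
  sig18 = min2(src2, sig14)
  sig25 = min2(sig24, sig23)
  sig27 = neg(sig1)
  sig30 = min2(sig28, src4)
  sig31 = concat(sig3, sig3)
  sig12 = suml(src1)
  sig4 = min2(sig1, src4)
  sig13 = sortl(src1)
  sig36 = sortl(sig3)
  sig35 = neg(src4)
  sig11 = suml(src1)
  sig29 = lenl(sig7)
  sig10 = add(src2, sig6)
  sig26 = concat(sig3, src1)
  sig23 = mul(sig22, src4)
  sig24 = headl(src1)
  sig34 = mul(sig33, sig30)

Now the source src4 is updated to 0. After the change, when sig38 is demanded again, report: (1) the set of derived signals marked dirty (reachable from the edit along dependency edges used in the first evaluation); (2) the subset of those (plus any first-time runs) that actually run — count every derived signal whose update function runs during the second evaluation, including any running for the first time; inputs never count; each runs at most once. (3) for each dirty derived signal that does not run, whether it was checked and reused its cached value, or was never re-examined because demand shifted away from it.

Marked dirty: sig30, sig34, sig38.
Derived signals that run: sig30 — 1 in total.
Checked but reused from cache: sig34, sig38.
Key observation: the change is absorbed at sig30 — it re-runs but produces the same value, and the output's value is unchanged.

First evaluation (everything demanded from the output):
  sig3 = sortl([6, 8]) = [6, 8]
  sig7 = concat([6, 8], [6, 8]) = [6, 8, 6, 8]
  sig8 = lenl([6, 8]) = 2
  sig14 = headl([6, 8]) = 6
  sig18 = min2(-6, 6) = -6
  sig24 = headl([6, 8]) = 6
  sig28 = neg(6) = -6
  sig30 = min2(-6, 5) = -6
  sig32 = suml([6, 8, 6, 8]) = 28
  sig33 = max2(28, -6) = 28
  sig34 = mul(28, -6) = -168
  sig38 = add(-168, 2) = -166

Propagation after the edit:
  sig30: runs — src4 5->0; result -6 (same value as before).
  sig34: checked — values it read are unchanged (sig33 unchanged, sig30 unchanged); reused cached -168 without running.
  sig38: checked — values it read are unchanged (sig34 unchanged, sig8 unchanged); reused cached -166 without running.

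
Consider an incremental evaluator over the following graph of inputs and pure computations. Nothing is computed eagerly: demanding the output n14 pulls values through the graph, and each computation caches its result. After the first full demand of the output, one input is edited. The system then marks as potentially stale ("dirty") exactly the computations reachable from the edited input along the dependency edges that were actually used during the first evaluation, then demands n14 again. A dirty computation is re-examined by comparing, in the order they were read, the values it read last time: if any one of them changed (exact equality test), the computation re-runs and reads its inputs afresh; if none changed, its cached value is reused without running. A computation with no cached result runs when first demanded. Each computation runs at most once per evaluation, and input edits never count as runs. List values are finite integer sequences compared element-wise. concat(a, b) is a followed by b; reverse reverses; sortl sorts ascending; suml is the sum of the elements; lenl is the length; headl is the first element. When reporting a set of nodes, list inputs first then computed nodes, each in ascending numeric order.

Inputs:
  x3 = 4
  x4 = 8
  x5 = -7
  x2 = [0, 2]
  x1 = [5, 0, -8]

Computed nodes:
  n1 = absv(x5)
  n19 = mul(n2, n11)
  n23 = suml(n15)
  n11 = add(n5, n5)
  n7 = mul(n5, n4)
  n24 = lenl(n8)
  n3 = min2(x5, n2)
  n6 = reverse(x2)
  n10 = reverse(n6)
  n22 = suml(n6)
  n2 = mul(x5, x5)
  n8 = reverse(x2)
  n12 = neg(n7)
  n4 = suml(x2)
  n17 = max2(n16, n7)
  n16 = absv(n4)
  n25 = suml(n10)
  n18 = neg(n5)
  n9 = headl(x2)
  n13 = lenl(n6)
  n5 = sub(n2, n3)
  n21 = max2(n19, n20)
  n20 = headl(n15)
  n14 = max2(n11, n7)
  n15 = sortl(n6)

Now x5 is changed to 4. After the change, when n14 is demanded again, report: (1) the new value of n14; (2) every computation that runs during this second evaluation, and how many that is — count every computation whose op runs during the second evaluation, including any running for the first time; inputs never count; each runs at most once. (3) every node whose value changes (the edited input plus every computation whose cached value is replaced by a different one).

n14 now evaluates to 24.
Run set: n2, n3, n5, n7, n11, n14 (6 run).
Changed values: x5, n2, n3, n5, n7, n11, n14.

Initial pass — values computed on the first demand:
  n2 = mul(-7, -7) = 49
  n3 = min2(-7, 49) = -7
  n4 = suml([0, 2]) = 2
  n5 = sub(49, -7) = 56
  n7 = mul(56, 2) = 112
  n11 = add(56, 56) = 112
  n14 = max2(112, 112) = 112

Second demand — change propagation:
  n2: re-runs because x5 -7->4; x5 -7->4; new result 16.
  n3: re-runs because x5 -7->4; n2 49->16; new result 4.
  n5: re-runs because n2 49->16; n3 -7->4; new result 12.
  n7: re-runs because n5 56->12; new result 24.
  n11: re-runs because n5 56->12; n5 56->12; new result 24.
  n14: re-runs because n11 112->24; n7 112->24; new result 24.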